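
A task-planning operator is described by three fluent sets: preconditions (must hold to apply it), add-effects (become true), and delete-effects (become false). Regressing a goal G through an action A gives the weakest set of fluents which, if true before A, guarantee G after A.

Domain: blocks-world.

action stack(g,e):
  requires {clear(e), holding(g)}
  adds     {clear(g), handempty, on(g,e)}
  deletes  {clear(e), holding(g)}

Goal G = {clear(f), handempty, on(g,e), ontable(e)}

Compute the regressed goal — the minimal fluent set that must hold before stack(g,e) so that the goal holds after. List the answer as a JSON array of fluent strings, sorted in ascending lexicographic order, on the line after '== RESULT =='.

Compute (G \ add) ∪ pre:
  G ∩ del = {}  (empty — regression defined)
  G \ add = {clear(f), handempty, on(g,e), ontable(e)} \ {clear(g), handempty, on(g,e)} = {clear(f), ontable(e)}
  ∪ pre   = {clear(f), ontable(e)} ∪ {clear(e), holding(g)}
          = {clear(e), clear(f), holding(g), ontable(e)}

== RESULT ==
["clear(e)", "clear(f)", "holding(g)", "ontable(e)"]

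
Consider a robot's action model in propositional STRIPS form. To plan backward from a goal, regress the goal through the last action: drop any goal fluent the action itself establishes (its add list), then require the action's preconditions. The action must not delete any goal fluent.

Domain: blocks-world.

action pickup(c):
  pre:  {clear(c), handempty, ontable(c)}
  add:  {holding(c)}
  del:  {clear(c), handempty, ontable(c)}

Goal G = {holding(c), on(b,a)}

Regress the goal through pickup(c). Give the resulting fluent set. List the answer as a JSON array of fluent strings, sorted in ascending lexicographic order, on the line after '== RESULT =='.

Compute (G \ add) ∪ pre:
  G ∩ del = {}  (empty — regression defined)
  G \ add = {holding(c), on(b,a)} \ {holding(c)} = {on(b,a)}
  ∪ pre   = {on(b,a)} ∪ {clear(c), handempty, ontable(c)}
          = {clear(c), handempty, on(b,a), ontable(c)}

== RESULT ==
["clear(c)", "handempty", "on(b,a)", "ontable(c)"]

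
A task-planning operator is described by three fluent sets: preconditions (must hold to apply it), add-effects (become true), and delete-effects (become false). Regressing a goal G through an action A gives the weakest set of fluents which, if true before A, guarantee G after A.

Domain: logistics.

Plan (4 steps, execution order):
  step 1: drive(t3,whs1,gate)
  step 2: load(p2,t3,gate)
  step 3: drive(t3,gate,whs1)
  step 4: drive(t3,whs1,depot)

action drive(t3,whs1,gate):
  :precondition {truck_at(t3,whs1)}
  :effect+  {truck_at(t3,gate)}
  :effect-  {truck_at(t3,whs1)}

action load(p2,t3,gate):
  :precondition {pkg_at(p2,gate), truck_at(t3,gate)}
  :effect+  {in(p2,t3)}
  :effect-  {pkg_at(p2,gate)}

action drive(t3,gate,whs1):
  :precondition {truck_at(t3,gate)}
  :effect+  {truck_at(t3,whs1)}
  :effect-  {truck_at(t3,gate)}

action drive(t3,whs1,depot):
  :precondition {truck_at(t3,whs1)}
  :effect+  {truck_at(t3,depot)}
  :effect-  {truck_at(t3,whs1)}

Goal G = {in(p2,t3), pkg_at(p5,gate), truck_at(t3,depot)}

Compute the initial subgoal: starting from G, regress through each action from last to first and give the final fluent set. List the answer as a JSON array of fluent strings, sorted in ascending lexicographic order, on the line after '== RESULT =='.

Regress step by step:
  through step 4 (drive(t3,whs1,depot)): drop {truck_at(t3,depot)}, keep {in(p2,t3), pkg_at(p5,gate)}, require {truck_at(t3,whs1)}
    → {in(p2,t3), pkg_at(p5,gate), truck_at(t3,whs1)}
  through step 3 (drive(t3,gate,whs1)): drop {truck_at(t3,whs1)}, keep {in(p2,t3), pkg_at(p5,gate)}, require {truck_at(t3,gate)}
    → {in(p2,t3), pkg_at(p5,gate), truck_at(t3,gate)}
  through step 2 (load(p2,t3,gate)): drop {in(p2,t3)}, keep {pkg_at(p5,gate), truck_at(t3,gate)}, require {pkg_at(p2,gate), truck_at(t3,gate)}
    → {pkg_at(p2,gate), pkg_at(p5,gate), truck_at(t3,gate)}
  through step 1 (drive(t3,whs1,gate)): drop {truck_at(t3,gate)}, keep {pkg_at(p2,gate), pkg_at(p5,gate)}, require {truck_at(t3,whs1)}
    → {pkg_at(p2,gate), pkg_at(p5,gate), truck_at(t3,whs1)}

== RESULT ==
["pkg_at(p2,gate)", "pkg_at(p5,gate)", "truck_at(t3,whs1)"]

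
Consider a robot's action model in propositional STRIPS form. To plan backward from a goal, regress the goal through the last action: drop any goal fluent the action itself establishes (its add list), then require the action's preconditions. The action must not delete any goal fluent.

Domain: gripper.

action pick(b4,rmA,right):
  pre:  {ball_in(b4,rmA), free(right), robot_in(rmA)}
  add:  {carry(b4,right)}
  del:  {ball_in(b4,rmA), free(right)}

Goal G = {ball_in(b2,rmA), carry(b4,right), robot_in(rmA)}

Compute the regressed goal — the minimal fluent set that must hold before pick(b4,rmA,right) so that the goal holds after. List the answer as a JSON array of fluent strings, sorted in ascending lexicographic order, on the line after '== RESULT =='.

Compute (G \ add) ∪ pre:
  G ∩ del = {}  (empty — regression defined)
  G \ add = {ball_in(b2,rmA), carry(b4,right), robot_in(rmA)} \ {carry(b4,right)} = {ball_in(b2,rmA), robot_in(rmA)}
  ∪ pre   = {ball_in(b2,rmA), robot_in(rmA)} ∪ {ball_in(b4,rmA), free(right), robot_in(rmA)}
          = {ball_in(b2,rmA), ball_in(b4,rmA), free(right), robot_in(rmA)}

== RESULT ==
["ball_in(b2,rmA)", "ball_in(b4,rmA)", "free(right)", "robot_in(rmA)"]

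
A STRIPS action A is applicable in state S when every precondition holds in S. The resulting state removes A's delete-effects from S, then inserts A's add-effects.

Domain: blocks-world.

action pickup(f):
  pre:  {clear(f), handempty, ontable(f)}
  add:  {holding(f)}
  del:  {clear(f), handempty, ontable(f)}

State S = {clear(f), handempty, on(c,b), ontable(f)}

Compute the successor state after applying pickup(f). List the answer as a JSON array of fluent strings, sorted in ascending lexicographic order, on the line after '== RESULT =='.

Progress:
  pre ⊆ S: {clear(f), handempty, ontable(f)} ⊆ S  — applicable
  S \ del = {on(c,b)}
  ∪ add   = {holding(f), on(c,b)}

== RESULT ==
["holding(f)", "on(c,b)"]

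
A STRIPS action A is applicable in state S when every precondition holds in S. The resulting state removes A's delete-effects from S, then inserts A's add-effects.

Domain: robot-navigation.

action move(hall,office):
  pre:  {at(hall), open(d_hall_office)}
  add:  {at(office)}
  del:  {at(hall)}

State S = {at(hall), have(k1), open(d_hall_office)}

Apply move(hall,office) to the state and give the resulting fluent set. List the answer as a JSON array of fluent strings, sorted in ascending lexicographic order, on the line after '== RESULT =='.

Progress:
  pre ⊆ S: {at(hall), open(d_hall_office)} ⊆ S  — applicable
  S \ del = {have(k1), open(d_hall_office)}
  ∪ add   = {at(office), have(k1), open(d_hall_office)}

== RESULT ==
["at(office)", "have(k1)", "open(d_hall_office)"]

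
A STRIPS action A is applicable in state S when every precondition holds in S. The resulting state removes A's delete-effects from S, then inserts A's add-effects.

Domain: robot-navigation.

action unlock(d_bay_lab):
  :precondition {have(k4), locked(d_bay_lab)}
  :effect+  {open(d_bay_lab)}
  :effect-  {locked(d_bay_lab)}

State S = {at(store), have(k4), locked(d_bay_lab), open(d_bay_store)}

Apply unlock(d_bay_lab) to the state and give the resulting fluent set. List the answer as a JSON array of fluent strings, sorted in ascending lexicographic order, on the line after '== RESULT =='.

Compute (S \ del) ∪ add:
  pre ⊆ S: {have(k4), locked(d_bay_lab)} ⊆ S  — applicable
  S \ del = {at(store), have(k4), open(d_bay_store)}
  ∪ add   = {at(store), have(k4), open(d_bay_lab), open(d_bay_store)}

== RESULT ==
["at(store)", "have(k4)", "open(d_bay_lab)", "open(d_bay_store)"]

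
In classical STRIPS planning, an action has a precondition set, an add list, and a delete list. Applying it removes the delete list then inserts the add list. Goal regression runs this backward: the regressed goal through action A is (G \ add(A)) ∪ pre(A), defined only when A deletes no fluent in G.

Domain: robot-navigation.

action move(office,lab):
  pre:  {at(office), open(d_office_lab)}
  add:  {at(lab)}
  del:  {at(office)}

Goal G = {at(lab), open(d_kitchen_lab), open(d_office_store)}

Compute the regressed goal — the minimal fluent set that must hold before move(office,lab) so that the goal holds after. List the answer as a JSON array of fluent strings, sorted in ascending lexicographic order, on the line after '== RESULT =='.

Regress:
  G ∩ del = {}  (empty — regression defined)
  G \ add = {at(lab), open(d_kitchen_lab), open(d_office_store)} \ {at(lab)} = {open(d_kitchen_lab), open(d_office_store)}
  ∪ pre   = {open(d_kitchen_lab), open(d_office_store)} ∪ {at(office), open(d_office_lab)}
          = {at(office), open(d_kitchen_lab), open(d_office_lab), open(d_office_store)}

== RESULT ==
["at(office)", "open(d_kitchen_lab)", "open(d_office_lab)", "open(d_office_store)"]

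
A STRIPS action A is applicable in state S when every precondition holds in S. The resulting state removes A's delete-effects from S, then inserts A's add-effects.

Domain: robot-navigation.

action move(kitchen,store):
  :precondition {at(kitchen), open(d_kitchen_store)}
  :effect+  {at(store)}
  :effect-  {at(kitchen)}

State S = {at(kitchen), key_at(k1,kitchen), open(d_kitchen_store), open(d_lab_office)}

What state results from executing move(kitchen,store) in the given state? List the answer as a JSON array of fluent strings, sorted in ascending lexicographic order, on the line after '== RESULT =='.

Progress:
  pre ⊆ S: {at(kitchen), open(d_kitchen_store)} ⊆ S  — applicable
  S \ del = {key_at(k1,kitchen), open(d_kitchen_store), open(d_lab_office)}
  ∪ add   = {at(store), key_at(k1,kitchen), open(d_kitchen_store), open(d_lab_office)}

== RESULT ==
["at(store)", "key_at(k1,kitchen)", "open(d_kitchen_store)", "open(d_lab_office)"]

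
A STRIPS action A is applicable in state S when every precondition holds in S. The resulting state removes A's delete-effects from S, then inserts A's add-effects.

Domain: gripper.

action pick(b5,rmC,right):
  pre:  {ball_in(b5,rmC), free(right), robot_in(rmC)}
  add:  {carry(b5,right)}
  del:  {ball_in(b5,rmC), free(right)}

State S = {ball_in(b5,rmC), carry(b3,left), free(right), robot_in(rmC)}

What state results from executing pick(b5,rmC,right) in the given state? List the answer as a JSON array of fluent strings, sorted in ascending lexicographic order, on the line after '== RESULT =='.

Progress:
  pre ⊆ S: {ball_in(b5,rmC), free(right), robot_in(rmC)} ⊆ S  — applicable
  S \ del = {carry(b3,left), robot_in(rmC)}
  ∪ add   = {carry(b3,left), carry(b5,right), robot_in(rmC)}

== RESULT ==
["carry(b3,left)", "carry(b5,right)", "robot_in(rmC)"]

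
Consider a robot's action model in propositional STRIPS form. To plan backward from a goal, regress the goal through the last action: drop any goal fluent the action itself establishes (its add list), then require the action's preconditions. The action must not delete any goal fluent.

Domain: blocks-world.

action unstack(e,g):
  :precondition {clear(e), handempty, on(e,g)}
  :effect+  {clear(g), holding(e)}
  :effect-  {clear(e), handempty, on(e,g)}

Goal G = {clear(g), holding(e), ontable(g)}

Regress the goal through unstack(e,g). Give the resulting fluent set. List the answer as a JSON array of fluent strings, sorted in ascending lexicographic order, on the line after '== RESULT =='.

Regress:
  G ∩ del = {}  (empty — regression defined)
  G \ add = {clear(g), holding(e), ontable(g)} \ {clear(g), holding(e)} = {ontable(g)}
  ∪ pre   = {ontable(g)} ∪ {clear(e), handempty, on(e,g)}
          = {clear(e), handempty, on(e,g), ontable(g)}

== RESULT ==
["clear(e)", "handempty", "on(e,g)", "ontable(g)"]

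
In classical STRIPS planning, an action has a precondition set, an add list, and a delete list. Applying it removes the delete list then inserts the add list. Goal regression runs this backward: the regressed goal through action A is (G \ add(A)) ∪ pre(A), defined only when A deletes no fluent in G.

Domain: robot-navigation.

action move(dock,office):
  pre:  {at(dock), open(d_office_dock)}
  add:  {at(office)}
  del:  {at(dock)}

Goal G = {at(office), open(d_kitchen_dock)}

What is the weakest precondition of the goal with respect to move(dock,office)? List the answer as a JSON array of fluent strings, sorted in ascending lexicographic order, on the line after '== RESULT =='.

Compute (G \ add) ∪ pre:
  G ∩ del = {}  (empty — regression defined)
  G \ add = {at(office), open(d_kitchen_dock)} \ {at(office)} = {open(d_kitchen_dock)}
  ∪ pre   = {open(d_kitchen_dock)} ∪ {at(dock), open(d_office_dock)}
          = {at(dock), open(d_kitchen_dock), open(d_office_dock)}

== RESULT ==
["at(dock)", "open(d_kitchen_dock)", "open(d_office_dock)"]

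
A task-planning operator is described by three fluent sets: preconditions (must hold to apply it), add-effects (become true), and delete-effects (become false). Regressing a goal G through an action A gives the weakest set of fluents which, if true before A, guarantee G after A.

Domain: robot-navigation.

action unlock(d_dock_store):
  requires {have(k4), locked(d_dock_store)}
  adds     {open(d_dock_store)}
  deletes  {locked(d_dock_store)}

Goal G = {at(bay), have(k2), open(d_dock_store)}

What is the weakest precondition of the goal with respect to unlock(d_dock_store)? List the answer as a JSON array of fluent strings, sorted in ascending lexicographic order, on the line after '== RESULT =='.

Compute (G \ add) ∪ pre:
  G ∩ del = {}  (empty — regression defined)
  G \ add = {at(bay), have(k2), open(d_dock_store)} \ {open(d_dock_store)} = {at(bay), have(k2)}
  ∪ pre   = {at(bay), have(k2)} ∪ {have(k4), locked(d_dock_store)}
          = {at(bay), have(k2), have(k4), locked(d_dock_store)}

== RESULT ==
["at(bay)", "have(k2)", "have(k4)", "locked(d_dock_store)"]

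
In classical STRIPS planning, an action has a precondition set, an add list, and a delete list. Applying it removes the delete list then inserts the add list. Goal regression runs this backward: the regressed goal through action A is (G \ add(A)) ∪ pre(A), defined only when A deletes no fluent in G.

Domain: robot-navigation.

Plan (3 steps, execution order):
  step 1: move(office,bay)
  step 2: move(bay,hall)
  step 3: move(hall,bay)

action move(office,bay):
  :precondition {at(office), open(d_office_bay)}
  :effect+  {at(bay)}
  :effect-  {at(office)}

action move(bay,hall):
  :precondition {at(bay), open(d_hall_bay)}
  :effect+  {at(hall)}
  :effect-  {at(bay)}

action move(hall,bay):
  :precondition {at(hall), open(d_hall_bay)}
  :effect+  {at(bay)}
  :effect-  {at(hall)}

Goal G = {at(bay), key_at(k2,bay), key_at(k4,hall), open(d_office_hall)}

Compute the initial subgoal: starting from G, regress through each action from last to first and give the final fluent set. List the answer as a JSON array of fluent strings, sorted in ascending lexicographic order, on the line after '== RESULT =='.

Work backward from the goal:
  through step 3 (move(hall,bay)): drop {at(bay)}, keep {key_at(k2,bay), key_at(k4,hall), open(d_office_hall)}, require {at(hall), open(d_hall_bay)}
    → {at(hall), key_at(k2,bay), key_at(k4,hall), open(d_hall_bay), open(d_office_hall)}
  through step 2 (move(bay,hall)): drop {at(hall)}, keep {key_at(k2,bay), key_at(k4,hall), open(d_hall_bay), open(d_office_hall)}, require {at(bay), open(d_hall_bay)}
    → {at(bay), key_at(k2,bay), key_at(k4,hall), open(d_hall_bay), open(d_office_hall)}
  through step 1 (move(office,bay)): drop {at(bay)}, keep {key_at(k2,bay), key_at(k4,hall), open(d_hall_bay), open(d_office_hall)}, require {at(office), open(d_office_bay)}
    → {at(office), key_at(k2,bay), key_at(k4,hall), open(d_hall_bay), open(d_office_bay), open(d_office_hall)}

== RESULT ==
["at(office)", "key_at(k2,bay)", "key_at(k4,hall)", "open(d_hall_bay)", "open(d_office_bay)", "open(d_office_hall)"]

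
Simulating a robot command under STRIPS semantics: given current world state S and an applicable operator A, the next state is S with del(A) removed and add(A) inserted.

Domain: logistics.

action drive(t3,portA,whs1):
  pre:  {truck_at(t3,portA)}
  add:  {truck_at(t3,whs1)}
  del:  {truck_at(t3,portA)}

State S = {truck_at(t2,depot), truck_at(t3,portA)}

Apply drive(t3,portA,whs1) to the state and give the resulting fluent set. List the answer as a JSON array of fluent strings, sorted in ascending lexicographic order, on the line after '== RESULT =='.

Compute (S \ del) ∪ add:
  pre ⊆ S: {truck_at(t3,portA)} ⊆ S  — applicable
  S \ del = {truck_at(t2,depot)}
  ∪ add   = {truck_at(t2,depot), truck_at(t3,whs1)}

== RESULT ==
["truck_at(t2,depot)", "truck_at(t3,whs1)"]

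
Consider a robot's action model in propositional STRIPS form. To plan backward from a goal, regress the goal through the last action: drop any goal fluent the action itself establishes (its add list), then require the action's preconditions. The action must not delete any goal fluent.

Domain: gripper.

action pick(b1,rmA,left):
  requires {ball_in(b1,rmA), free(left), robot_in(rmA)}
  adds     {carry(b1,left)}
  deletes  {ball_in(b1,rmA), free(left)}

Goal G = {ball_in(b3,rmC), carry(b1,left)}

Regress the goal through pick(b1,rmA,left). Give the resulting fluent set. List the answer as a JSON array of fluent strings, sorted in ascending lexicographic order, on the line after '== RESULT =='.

Regress:
  G ∩ del = {}  (empty — regression defined)
  G \ add = {ball_in(b3,rmC), carry(b1,left)} \ {carry(b1,left)} = {ball_in(b3,rmC)}
  ∪ pre   = {ball_in(b3,rmC)} ∪ {ball_in(b1,rmA), free(left), robot_in(rmA)}
          = {ball_in(b1,rmA), ball_in(b3,rmC), free(left), robot_in(rmA)}

== RESULT ==
["ball_in(b1,rmA)", "ball_in(b3,rmC)", "free(left)", "robot_in(rmA)"]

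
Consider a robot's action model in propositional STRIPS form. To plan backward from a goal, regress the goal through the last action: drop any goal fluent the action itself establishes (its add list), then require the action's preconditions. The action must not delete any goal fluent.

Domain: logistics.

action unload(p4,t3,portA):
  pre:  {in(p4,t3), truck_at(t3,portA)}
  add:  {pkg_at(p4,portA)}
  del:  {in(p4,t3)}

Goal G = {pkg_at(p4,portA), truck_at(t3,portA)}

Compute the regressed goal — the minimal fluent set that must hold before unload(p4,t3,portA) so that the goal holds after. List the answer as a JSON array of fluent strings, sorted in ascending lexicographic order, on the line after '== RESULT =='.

Compute (G \ add) ∪ pre:
  G ∩ del = {}  (empty — regression defined)
  G \ add = {pkg_at(p4,portA), truck_at(t3,portA)} \ {pkg_at(p4,portA)} = {truck_at(t3,portA)}
  ∪ pre   = {truck_at(t3,portA)} ∪ {in(p4,t3), truck_at(t3,portA)}
          = {in(p4,t3), truck_at(t3,portA)}

== RESULT ==
["in(p4,t3)", "truck_at(t3,portA)"]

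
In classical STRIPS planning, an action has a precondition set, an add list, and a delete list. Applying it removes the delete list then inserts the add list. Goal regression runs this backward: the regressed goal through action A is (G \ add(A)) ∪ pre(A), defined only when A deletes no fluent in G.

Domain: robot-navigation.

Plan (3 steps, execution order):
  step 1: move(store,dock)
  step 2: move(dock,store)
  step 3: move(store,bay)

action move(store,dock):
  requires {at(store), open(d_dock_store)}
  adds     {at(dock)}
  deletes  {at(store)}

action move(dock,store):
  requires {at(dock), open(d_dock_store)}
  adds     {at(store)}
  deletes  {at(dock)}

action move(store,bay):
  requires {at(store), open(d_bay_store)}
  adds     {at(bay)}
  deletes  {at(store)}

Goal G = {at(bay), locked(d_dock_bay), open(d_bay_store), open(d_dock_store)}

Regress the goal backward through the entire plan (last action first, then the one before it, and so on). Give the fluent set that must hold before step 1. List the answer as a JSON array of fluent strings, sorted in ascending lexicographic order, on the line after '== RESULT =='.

Regress step by step:
  through step 3 (move(store,bay)): drop {at(bay)}, keep {locked(d_dock_bay), open(d_bay_store), open(d_dock_store)}, require {at(store), open(d_bay_store)}
    → {at(store), locked(d_dock_bay), open(d_bay_store), open(d_dock_store)}
  through step 2 (move(dock,store)): drop {at(store)}, keep {locked(d_dock_bay), open(d_bay_store), open(d_dock_store)}, require {at(dock), open(d_dock_store)}
    → {at(dock), locked(d_dock_bay), open(d_bay_store), open(d_dock_store)}
  through step 1 (move(store,dock)): drop {at(dock)}, keep {locked(d_dock_bay), open(d_bay_store), open(d_dock_store)}, require {at(store), open(d_dock_store)}
    → {at(store), locked(d_dock_bay), open(d_bay_store), open(d_dock_store)}

== RESULT ==
["at(store)", "locked(d_dock_bay)", "open(d_bay_store)", "open(d_dock_store)"]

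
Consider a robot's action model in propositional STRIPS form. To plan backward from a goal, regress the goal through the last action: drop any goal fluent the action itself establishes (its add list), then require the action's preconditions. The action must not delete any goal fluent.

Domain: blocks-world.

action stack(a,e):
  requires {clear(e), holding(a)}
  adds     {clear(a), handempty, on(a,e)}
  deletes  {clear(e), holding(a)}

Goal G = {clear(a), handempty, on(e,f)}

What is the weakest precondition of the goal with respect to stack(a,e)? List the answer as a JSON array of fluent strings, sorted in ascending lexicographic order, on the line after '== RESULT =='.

Compute (G \ add) ∪ pre:
  G ∩ del = {}  (empty — regression defined)
  G \ add = {clear(a), handempty, on(e,f)} \ {clear(a), handempty, on(a,e)} = {on(e,f)}
  ∪ pre   = {on(e,f)} ∪ {clear(e), holding(a)}
          = {clear(e), holding(a), on(e,f)}

== RESULT ==
["clear(e)", "holding(a)", "on(e,f)"]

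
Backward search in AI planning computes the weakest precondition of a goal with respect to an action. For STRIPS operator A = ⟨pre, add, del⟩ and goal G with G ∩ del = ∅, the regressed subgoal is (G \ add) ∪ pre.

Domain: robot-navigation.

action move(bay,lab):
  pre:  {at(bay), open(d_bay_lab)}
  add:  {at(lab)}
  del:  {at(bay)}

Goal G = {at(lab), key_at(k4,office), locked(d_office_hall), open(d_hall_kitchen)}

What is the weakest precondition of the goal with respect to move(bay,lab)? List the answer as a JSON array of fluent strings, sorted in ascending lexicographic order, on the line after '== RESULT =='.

Regress:
  G ∩ del = {}  (empty — regression defined)
  G \ add = {at(lab), key_at(k4,office), locked(d_office_hall), open(d_hall_kitchen)} \ {at(lab)} = {key_at(k4,office), locked(d_office_hall), open(d_hall_kitchen)}
  ∪ pre   = {key_at(k4,office), locked(d_office_hall), open(d_hall_kitchen)} ∪ {at(bay), open(d_bay_lab)}
          = {at(bay), key_at(k4,office), locked(d_office_hall), open(d_bay_lab), open(d_hall_kitchen)}

== RESULT ==
["at(bay)", "key_at(k4,office)", "locked(d_office_hall)", "open(d_bay_lab)", "open(d_hall_kitchen)"]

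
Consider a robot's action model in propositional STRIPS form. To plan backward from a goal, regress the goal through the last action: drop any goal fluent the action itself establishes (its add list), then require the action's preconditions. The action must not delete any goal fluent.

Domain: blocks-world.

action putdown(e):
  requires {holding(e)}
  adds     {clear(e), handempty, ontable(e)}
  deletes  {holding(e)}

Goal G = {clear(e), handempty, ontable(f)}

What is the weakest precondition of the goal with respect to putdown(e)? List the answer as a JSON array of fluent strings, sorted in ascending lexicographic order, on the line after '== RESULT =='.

Regress:
  G ∩ del = {}  (empty — regression defined)
  G \ add = {clear(e), handempty, ontable(f)} \ {clear(e), handempty, ontable(e)} = {ontable(f)}
  ∪ pre   = {ontable(f)} ∪ {holding(e)}
          = {holding(e), ontable(f)}

== RESULT ==
["holding(e)", "ontable(f)"]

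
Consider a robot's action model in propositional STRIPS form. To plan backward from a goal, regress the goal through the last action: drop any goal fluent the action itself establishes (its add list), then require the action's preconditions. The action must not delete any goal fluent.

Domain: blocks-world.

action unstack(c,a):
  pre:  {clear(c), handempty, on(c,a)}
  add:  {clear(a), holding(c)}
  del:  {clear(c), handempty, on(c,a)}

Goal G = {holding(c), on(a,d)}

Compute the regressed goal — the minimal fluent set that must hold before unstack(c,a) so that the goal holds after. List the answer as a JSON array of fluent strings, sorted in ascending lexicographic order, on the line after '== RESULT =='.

Regress:
  G ∩ del = {}  (empty — regression defined)
  G \ add = {holding(c), on(a,d)} \ {clear(a), holding(c)} = {on(a,d)}
  ∪ pre   = {on(a,d)} ∪ {clear(c), handempty, on(c,a)}
          = {clear(c), handempty, on(a,d), on(c,a)}

== RESULT ==
["clear(c)", "handempty", "on(a,d)", "on(c,a)"]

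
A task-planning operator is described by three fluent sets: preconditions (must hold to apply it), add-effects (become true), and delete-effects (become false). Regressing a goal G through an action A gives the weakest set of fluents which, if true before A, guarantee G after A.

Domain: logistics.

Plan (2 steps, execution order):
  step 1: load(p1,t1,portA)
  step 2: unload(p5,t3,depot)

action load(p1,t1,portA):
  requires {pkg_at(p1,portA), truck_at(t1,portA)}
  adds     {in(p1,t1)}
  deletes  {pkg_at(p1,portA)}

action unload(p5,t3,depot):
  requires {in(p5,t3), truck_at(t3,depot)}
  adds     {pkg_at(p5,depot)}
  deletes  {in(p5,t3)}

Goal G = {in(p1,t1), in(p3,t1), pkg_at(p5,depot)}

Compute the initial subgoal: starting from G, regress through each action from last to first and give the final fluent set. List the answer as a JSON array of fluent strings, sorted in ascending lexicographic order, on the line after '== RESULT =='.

Regress step by step:
  through step 2 (unload(p5,t3,depot)): drop {pkg_at(p5,depot)}, keep {in(p1,t1), in(p3,t1)}, require {in(p5,t3), truck_at(t3,depot)}
    → {in(p1,t1), in(p3,t1), in(p5,t3), truck_at(t3,depot)}
  through step 1 (load(p1,t1,portA)): drop {in(p1,t1)}, keep {in(p3,t1), in(p5,t3), truck_at(t3,depot)}, require {pkg_at(p1,portA), truck_at(t1,portA)}
    → {in(p3,t1), in(p5,t3), pkg_at(p1,portA), truck_at(t1,portA), truck_at(t3,depot)}

== RESULT ==
["in(p3,t1)", "in(p5,t3)", "pkg_at(p1,portA)", "truck_at(t1,portA)", "truck_at(t3,depot)"]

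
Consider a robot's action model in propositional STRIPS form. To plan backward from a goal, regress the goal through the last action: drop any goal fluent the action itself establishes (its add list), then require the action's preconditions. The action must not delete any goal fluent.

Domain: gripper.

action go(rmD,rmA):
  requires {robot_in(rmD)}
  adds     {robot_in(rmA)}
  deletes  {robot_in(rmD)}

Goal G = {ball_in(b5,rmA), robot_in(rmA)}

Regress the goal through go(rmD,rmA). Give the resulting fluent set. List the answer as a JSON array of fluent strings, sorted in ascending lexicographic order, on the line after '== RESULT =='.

Regress:
  G ∩ del = {}  (empty — regression defined)
  G \ add = {ball_in(b5,rmA), robot_in(rmA)} \ {robot_in(rmA)} = {ball_in(b5,rmA)}
  ∪ pre   = {ball_in(b5,rmA)} ∪ {robot_in(rmD)}
          = {ball_in(b5,rmA), robot_in(rmD)}

== RESULT ==
["ball_in(b5,rmA)", "robot_in(rmD)"]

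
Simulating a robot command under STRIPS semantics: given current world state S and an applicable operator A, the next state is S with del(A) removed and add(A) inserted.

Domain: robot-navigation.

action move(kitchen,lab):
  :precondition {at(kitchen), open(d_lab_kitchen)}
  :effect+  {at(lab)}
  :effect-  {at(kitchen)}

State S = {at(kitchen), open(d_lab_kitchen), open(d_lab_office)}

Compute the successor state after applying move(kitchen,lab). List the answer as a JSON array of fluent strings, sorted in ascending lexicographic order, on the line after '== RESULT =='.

Compute (S \ del) ∪ add:
  pre ⊆ S: {at(kitchen), open(d_lab_kitchen)} ⊆ S  — applicable
  S \ del = {open(d_lab_kitchen), open(d_lab_office)}
  ∪ add   = {at(lab), open(d_lab_kitchen), open(d_lab_office)}

== RESULT ==
["at(lab)", "open(d_lab_kitchen)", "open(d_lab_office)"]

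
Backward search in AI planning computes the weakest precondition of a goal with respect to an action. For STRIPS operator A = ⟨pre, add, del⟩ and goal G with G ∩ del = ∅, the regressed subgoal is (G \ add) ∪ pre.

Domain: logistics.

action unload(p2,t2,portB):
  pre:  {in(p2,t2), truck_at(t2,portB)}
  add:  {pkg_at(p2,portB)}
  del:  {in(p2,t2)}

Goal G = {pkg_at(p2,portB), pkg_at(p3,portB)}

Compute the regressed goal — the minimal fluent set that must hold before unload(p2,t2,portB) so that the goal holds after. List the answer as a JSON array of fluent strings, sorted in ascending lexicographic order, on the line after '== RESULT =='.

Compute (G \ add) ∪ pre:
  G ∩ del = {}  (empty — regression defined)
  G \ add = {pkg_at(p2,portB), pkg_at(p3,portB)} \ {pkg_at(p2,portB)} = {pkg_at(p3,portB)}
  ∪ pre   = {pkg_at(p3,portB)} ∪ {in(p2,t2), truck_at(t2,portB)}
          = {in(p2,t2), pkg_at(p3,portB), truck_at(t2,portB)}

== RESULT ==
["in(p2,t2)", "pkg_at(p3,portB)", "truck_at(t2,portB)"]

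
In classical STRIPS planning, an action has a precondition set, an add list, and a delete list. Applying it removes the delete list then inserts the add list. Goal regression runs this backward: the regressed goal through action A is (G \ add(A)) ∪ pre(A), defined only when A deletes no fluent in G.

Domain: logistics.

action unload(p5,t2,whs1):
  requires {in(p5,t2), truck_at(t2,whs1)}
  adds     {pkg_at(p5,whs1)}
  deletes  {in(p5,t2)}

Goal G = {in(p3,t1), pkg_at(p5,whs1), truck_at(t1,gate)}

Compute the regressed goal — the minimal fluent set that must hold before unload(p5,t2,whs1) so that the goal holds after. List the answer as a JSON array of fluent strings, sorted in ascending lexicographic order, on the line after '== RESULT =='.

Regress:
  G ∩ del = {}  (empty — regression defined)
  G \ add = {in(p3,t1), pkg_at(p5,whs1), truck_at(t1,gate)} \ {pkg_at(p5,whs1)} = {in(p3,t1), truck_at(t1,gate)}
  ∪ pre   = {in(p3,t1), truck_at(t1,gate)} ∪ {in(p5,t2), truck_at(t2,whs1)}
          = {in(p3,t1), in(p5,t2), truck_at(t1,gate), truck_at(t2,whs1)}

== RESULT ==
["in(p3,t1)", "in(p5,t2)", "truck_at(t1,gate)", "truck_at(t2,whs1)"]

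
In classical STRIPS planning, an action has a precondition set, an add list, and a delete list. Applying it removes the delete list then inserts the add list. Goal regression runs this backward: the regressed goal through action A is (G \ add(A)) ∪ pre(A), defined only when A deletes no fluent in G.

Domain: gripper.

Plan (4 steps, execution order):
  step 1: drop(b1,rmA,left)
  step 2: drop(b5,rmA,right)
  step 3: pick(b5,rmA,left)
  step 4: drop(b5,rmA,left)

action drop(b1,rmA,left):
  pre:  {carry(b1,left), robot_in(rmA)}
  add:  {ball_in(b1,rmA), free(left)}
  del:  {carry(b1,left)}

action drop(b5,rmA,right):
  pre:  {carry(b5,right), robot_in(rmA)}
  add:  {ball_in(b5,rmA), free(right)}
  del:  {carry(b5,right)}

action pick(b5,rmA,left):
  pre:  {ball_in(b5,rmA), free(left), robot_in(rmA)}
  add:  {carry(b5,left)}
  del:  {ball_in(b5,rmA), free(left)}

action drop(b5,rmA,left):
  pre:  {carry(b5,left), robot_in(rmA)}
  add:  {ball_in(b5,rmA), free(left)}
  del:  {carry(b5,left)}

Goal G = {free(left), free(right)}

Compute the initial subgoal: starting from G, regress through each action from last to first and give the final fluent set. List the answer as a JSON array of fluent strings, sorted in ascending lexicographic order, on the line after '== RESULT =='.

Regress step by step:
  through step 4 (drop(b5,rmA,left)): drop {free(left)}, keep {free(right)}, require {carry(b5,left), robot_in(rmA)}
    → {carry(b5,left), free(right), robot_in(rmA)}
  through step 3 (pick(b5,rmA,left)): drop {carry(b5,left)}, keep {free(right), robot_in(rmA)}, require {ball_in(b5,rmA), free(left), robot_in(rmA)}
    → {ball_in(b5,rmA), free(left), free(right), robot_in(rmA)}
  through step 2 (drop(b5,rmA,right)): drop {ball_in(b5,rmA), free(right)}, keep {free(left), robot_in(rmA)}, require {carry(b5,right), robot_in(rmA)}
    → {carry(b5,right), free(left), robot_in(rmA)}
  through step 1 (drop(b1,rmA,left)): drop {free(left)}, keep {carry(b5,right), robot_in(rmA)}, require {carry(b1,left), robot_in(rmA)}
    → {carry(b1,left), carry(b5,right), robot_in(rmA)}

== RESULT ==
["carry(b1,left)", "carry(b5,right)", "robot_in(rmA)"]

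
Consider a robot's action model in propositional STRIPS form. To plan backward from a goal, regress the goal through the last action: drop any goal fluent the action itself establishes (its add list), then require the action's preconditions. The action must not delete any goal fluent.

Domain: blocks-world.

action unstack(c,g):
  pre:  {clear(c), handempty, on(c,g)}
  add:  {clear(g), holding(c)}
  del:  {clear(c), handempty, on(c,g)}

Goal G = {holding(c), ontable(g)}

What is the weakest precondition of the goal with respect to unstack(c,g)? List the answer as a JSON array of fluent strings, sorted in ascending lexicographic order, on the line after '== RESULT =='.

Compute (G \ add) ∪ pre:
  G ∩ del = {}  (empty — regression defined)
  G \ add = {holding(c), ontable(g)} \ {clear(g), holding(c)} = {ontable(g)}
  ∪ pre   = {ontable(g)} ∪ {clear(c), handempty, on(c,g)}
          = {clear(c), handempty, on(c,g), ontable(g)}

== RESULT ==
["clear(c)", "handempty", "on(c,g)", "ontable(g)"]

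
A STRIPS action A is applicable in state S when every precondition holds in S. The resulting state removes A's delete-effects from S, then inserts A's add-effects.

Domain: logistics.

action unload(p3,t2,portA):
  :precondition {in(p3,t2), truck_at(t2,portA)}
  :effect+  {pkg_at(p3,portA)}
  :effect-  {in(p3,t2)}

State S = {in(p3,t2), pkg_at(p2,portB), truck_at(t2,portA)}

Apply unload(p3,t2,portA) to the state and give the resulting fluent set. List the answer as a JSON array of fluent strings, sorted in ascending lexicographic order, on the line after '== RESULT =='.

Progress:
  pre ⊆ S: {in(p3,t2), truck_at(t2,portA)} ⊆ S  — applicable
  S \ del = {pkg_at(p2,portB), truck_at(t2,portA)}
  ∪ add   = {pkg_at(p2,portB), pkg_at(p3,portA), truck_at(t2,portA)}

== RESULT ==
["pkg_at(p2,portB)", "pkg_at(p3,portA)", "truck_at(t2,portA)"]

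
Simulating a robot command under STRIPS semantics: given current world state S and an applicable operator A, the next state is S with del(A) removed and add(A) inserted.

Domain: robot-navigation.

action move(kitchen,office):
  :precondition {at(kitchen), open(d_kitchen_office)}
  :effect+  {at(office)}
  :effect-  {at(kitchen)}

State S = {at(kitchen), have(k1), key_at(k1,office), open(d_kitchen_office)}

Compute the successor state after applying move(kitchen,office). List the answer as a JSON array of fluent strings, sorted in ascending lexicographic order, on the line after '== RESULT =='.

Compute (S \ del) ∪ add:
  pre ⊆ S: {at(kitchen), open(d_kitchen_office)} ⊆ S  — applicable
  S \ del = {have(k1), key_at(k1,office), open(d_kitchen_office)}
  ∪ add   = {at(office), have(k1), key_at(k1,office), open(d_kitchen_office)}

== RESULT ==
["at(office)", "have(k1)", "key_at(k1,office)", "open(d_kitchen_office)"]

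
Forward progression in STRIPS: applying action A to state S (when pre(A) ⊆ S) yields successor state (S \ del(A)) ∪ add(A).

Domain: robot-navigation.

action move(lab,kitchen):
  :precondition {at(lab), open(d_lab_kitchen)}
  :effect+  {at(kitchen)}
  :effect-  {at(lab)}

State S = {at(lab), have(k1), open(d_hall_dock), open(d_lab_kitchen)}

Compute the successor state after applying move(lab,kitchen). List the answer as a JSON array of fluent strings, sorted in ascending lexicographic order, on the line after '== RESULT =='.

Progress:
  pre ⊆ S: {at(lab), open(d_lab_kitchen)} ⊆ S  — applicable
  S \ del = {have(k1), open(d_hall_dock), open(d_lab_kitchen)}
  ∪ add   = {at(kitchen), have(k1), open(d_hall_dock), open(d_lab_kitchen)}

== RESULT ==
["at(kitchen)", "have(k1)", "open(d_hall_dock)", "open(d_lab_kitchen)"]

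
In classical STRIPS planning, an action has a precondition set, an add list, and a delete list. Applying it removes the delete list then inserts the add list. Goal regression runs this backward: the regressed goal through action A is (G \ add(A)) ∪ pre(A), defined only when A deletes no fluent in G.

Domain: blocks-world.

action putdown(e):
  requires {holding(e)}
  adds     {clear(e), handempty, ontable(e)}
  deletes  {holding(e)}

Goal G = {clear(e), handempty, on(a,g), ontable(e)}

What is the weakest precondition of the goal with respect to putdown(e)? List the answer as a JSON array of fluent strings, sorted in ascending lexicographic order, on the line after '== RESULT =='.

Compute (G \ add) ∪ pre:
  G ∩ del = {}  (empty — regression defined)
  G \ add = {clear(e), handempty, on(a,g), ontable(e)} \ {clear(e), handempty, ontable(e)} = {on(a,g)}
  ∪ pre   = {on(a,g)} ∪ {holding(e)}
          = {holding(e), on(a,g)}

== RESULT ==
["holding(e)", "on(a,g)"]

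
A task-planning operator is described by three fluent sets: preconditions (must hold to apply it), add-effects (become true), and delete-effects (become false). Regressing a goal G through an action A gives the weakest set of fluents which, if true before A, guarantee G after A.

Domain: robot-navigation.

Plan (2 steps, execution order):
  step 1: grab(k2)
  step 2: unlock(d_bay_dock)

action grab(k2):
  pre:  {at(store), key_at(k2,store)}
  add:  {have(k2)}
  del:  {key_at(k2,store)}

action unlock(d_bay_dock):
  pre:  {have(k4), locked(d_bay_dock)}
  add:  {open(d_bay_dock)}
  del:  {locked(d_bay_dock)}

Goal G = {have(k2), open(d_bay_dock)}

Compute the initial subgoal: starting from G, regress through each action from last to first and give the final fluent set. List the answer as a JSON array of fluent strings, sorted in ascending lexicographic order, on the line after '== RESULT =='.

Work backward from the goal:
  through step 2 (unlock(d_bay_dock)): drop {open(d_bay_dock)}, keep {have(k2)}, require {have(k4), locked(d_bay_dock)}
    → {have(k2), have(k4), locked(d_bay_dock)}
  through step 1 (grab(k2)): drop {have(k2)}, keep {have(k4), locked(d_bay_dock)}, require {at(store), key_at(k2,store)}
    → {at(store), have(k4), key_at(k2,store), locked(d_bay_dock)}

== RESULT ==
["at(store)", "have(k4)", "key_at(k2,store)", "locked(d_bay_dock)"]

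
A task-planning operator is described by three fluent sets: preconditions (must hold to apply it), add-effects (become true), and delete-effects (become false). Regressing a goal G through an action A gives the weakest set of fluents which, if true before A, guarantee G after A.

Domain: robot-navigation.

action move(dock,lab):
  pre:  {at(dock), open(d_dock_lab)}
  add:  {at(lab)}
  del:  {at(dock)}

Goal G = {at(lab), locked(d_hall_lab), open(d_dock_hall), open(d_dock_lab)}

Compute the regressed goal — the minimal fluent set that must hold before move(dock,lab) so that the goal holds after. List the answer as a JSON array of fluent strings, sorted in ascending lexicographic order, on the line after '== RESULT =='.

Regress:
  G ∩ del = {}  (empty — regression defined)
  G \ add = {at(lab), locked(d_hall_lab), open(d_dock_hall), open(d_dock_lab)} \ {at(lab)} = {locked(d_hall_lab), open(d_dock_hall), open(d_dock_lab)}
  ∪ pre   = {locked(d_hall_lab), open(d_dock_hall), open(d_dock_lab)} ∪ {at(dock), open(d_dock_lab)}
          = {at(dock), locked(d_hall_lab), open(d_dock_hall), open(d_dock_lab)}

== RESULT ==
["at(dock)", "locked(d_hall_lab)", "open(d_dock_hall)", "open(d_dock_lab)"]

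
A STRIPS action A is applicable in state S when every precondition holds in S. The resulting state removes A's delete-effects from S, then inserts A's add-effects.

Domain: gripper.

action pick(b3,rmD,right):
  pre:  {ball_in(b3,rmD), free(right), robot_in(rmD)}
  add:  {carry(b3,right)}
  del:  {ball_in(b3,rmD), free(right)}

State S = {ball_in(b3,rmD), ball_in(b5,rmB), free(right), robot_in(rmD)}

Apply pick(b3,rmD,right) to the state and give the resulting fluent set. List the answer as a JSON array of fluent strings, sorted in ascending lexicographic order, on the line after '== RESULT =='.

Compute (S \ del) ∪ add:
  pre ⊆ S: {ball_in(b3,rmD), free(right), robot_in(rmD)} ⊆ S  — applicable
  S \ del = {ball_in(b5,rmB), robot_in(rmD)}
  ∪ add   = {ball_in(b5,rmB), carry(b3,right), robot_in(rmD)}

== RESULT ==
["ball_in(b5,rmB)", "carry(b3,right)", "robot_in(rmD)"]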